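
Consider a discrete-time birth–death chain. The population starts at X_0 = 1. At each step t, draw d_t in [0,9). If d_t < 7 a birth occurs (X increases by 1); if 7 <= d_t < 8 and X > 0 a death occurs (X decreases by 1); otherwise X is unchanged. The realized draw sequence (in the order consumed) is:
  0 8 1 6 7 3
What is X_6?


t=0: X=1, d=0 → birth, X_1=2
t=1: X=2, d=8 → hold, X_2=2
t=2: X=2, d=1 → birth, X_3=3
t=3: X=3, d=6 → birth, X_4=4
t=4: X=4, d=7 → death, X_5=3
t=5: X=3, d=3 → birth, X_6=4

4


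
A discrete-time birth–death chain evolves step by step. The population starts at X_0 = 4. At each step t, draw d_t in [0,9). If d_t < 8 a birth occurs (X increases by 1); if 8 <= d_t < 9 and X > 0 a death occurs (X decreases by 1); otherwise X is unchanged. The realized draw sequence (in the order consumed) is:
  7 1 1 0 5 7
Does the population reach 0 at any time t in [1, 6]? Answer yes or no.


t=0: X=4, d=7 → birth, X_1=5
t=1: X=5, d=1 → birth, X_2=6
t=2: X=6, d=1 → birth, X_3=7
t=3: X=7, d=0 → birth, X_4=8
t=4: X=8, d=5 → birth, X_5=9
t=5: X=9, d=7 → birth, X_6=10

no


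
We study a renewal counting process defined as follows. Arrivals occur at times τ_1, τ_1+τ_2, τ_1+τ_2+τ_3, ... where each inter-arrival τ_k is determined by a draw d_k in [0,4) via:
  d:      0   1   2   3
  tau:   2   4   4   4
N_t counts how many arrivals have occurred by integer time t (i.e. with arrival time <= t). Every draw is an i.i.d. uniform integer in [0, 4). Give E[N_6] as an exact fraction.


Inter-arrival values over d=0..3: [2, 4, 4, 4]
Each d has probability 1/4, so the pmf of τ is: f(2) = 1/4, f(4) = 3/4
Renewal equation for m(n) = E[N_n]: condition on τ_1 = k (if k <= n, one arrival plus a fresh copy on the remaining n−k steps): m(n) = F(n) + Σ_{k<=n} f(k)·m(n−k), where F(n) = P(τ <= n) and m(0) = 0
m(1) = F(1) = 0
m(2) = F(2) = 1/4
m(3) = F(3) = 1/4
m(4) = F(4) + f(2)·m(2) = 1 + 1/4·1/4 = 17/16
m(5) = F(5) + f(2)·m(3) = 1 + 1/4·1/4 = 17/16
m(6) = F(6) + f(2)·m(4) + f(4)·m(2) = 1 + 1/4·17/16 + 3/4·1/4 = 93/64
E[N_6] = m(6) = 93/64

93/64


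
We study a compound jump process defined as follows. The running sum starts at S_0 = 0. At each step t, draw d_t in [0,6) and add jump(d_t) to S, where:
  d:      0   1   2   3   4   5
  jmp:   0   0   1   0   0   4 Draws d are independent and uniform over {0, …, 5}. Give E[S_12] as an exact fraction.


10

Outcome values over d=0..5: [0, 0, 1, 0, 0, 4]
Σy = 5, Σy² = 17, M = 6
μ = 5/6 = 5/6,  σ² = 17/6 − (5/6)² = 77/36
E[S_12] = 0 + 12·(5/6) = 10


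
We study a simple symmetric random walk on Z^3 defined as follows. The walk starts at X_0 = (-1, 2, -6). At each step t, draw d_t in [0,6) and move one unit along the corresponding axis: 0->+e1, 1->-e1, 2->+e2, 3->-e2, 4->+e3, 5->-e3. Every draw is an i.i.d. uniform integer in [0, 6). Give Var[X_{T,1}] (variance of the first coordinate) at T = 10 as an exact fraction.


10/3

Outcome values over d=0..5: [1, -1, 0, 0, 0, 0]
Σy = 0, Σy² = 2, M = 6
μ = 0/6 = 0,  σ² = 2/6 − (0)² = 1/3
Independent increments: Var[X_10] = 10·σ² = 10·(1/3) = 10/3


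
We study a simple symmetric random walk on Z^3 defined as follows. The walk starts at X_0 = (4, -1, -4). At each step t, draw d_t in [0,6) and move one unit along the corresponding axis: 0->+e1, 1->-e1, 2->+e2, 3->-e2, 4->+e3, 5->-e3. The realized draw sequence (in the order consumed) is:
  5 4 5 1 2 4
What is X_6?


(3, 0, -4)

t=0: X=(4, -1, -4), d=5 → -e3, X_1=(4, -1, -5)
t=1: X=(4, -1, -5), d=4 → +e3, X_2=(4, -1, -4)
t=2: X=(4, -1, -4), d=5 → -e3, X_3=(4, -1, -5)
t=3: X=(4, -1, -5), d=1 → -e1, X_4=(3, -1, -5)
t=4: X=(3, -1, -5), d=2 → +e2, X_5=(3, 0, -5)
t=5: X=(3, 0, -5), d=4 → +e3, X_6=(3, 0, -4)


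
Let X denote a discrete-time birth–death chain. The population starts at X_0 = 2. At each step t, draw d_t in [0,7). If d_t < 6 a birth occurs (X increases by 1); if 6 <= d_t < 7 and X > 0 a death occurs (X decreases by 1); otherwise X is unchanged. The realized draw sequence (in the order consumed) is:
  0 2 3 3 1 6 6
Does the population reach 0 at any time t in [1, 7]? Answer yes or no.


no

t=0: X=2, d=0 → birth, X_1=3
t=1: X=3, d=2 → birth, X_2=4
t=2: X=4, d=3 → birth, X_3=5
t=3: X=5, d=3 → birth, X_4=6
t=4: X=6, d=1 → birth, X_5=7
t=5: X=7, d=6 → death, X_6=6
t=6: X=6, d=6 → death, X_7=5


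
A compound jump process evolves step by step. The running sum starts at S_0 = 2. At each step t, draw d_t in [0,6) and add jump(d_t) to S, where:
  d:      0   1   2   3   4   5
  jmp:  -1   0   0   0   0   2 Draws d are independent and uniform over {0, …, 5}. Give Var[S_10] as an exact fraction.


Outcome values over d=0..5: [-1, 0, 0, 0, 0, 2]
Σy = 1, Σy² = 5, M = 6
μ = 1/6 = 1/6,  σ² = 5/6 − (1/6)² = 29/36
Independent increments: Var[S_10] = 10·σ² = 10·(29/36) = 145/18

145/18


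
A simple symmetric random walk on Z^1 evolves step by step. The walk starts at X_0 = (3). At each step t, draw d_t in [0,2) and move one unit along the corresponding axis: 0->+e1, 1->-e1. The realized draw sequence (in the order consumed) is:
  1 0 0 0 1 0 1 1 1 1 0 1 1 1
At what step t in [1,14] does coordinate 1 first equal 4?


3

t=0: X=(3), d=1 → -e1, X_1=(2)
t=1: X=(2), d=0 → +e1, X_2=(3)
t=2: X=(3), d=0 → +e1, X_3=(4)
t=3: X=(4), d=0 → +e1, X_4=(5)
t=4: X=(5), d=1 → -e1, X_5=(4)
t=5: X=(4), d=0 → +e1, X_6=(5)
t=6: X=(5), d=1 → -e1, X_7=(4)
t=7: X=(4), d=1 → -e1, X_8=(3)
t=8: X=(3), d=1 → -e1, X_9=(2)
t=9: X=(2), d=1 → -e1, X_10=(1)
t=10: X=(1), d=0 → +e1, X_11=(2)
t=11: X=(2), d=1 → -e1, X_12=(1)
t=12: X=(1), d=1 → -e1, X_13=(0)
t=13: X=(0), d=1 → -e1, X_14=(-1)


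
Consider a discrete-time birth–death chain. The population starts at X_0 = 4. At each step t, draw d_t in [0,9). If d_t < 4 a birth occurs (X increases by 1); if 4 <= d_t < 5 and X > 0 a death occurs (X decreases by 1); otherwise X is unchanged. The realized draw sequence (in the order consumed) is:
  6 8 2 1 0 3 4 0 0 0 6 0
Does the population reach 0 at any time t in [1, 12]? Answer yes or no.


t=0: X=4, d=6 → hold, X_1=4
t=1: X=4, d=8 → hold, X_2=4
t=2: X=4, d=2 → birth, X_3=5
t=3: X=5, d=1 → birth, X_4=6
t=4: X=6, d=0 → birth, X_5=7
t=5: X=7, d=3 → birth, X_6=8
t=6: X=8, d=4 → death, X_7=7
t=7: X=7, d=0 → birth, X_8=8
t=8: X=8, d=0 → birth, X_9=9
t=9: X=9, d=0 → birth, X_10=10
t=10: X=10, d=6 → hold, X_11=10
t=11: X=10, d=0 → birth, X_12=11

no


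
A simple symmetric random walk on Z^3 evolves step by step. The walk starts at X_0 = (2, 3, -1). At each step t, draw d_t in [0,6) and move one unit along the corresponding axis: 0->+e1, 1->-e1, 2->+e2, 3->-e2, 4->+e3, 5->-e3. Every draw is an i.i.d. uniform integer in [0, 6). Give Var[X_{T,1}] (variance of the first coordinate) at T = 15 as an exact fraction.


Outcome values over d=0..5: [1, -1, 0, 0, 0, 0]
Σy = 0, Σy² = 2, M = 6
μ = 0/6 = 0,  σ² = 2/6 − (0)² = 1/3
Independent increments: Var[X_15] = 15·σ² = 15·(1/3) = 5

5


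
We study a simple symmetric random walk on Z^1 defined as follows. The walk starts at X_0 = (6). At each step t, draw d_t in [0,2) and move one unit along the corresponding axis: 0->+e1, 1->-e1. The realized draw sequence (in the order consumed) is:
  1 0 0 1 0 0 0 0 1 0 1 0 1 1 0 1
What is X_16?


t=0: X=(6), d=1 → -e1, X_1=(5)
t=1: X=(5), d=0 → +e1, X_2=(6)
t=2: X=(6), d=0 → +e1, X_3=(7)
t=3: X=(7), d=1 → -e1, X_4=(6)
t=4: X=(6), d=0 → +e1, X_5=(7)
t=5: X=(7), d=0 → +e1, X_6=(8)
t=6: X=(8), d=0 → +e1, X_7=(9)
t=7: X=(9), d=0 → +e1, X_8=(10)
t=8: X=(10), d=1 → -e1, X_9=(9)
t=9: X=(9), d=0 → +e1, X_10=(10)
t=10: X=(10), d=1 → -e1, X_11=(9)
t=11: X=(9), d=0 → +e1, X_12=(10)
t=12: X=(10), d=1 → -e1, X_13=(9)
t=13: X=(9), d=1 → -e1, X_14=(8)
t=14: X=(8), d=0 → +e1, X_15=(9)
t=15: X=(9), d=1 → -e1, X_16=(8)

(8)


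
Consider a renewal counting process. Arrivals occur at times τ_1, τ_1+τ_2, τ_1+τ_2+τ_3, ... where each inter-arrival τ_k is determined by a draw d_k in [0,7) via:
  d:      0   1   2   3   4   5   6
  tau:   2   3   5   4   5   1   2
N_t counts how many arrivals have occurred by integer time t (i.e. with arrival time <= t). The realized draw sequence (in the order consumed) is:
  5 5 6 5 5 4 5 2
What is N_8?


draw d_1=5: τ_1=1, arrival time A_1=1
draw d_2=5: τ_2=1, arrival time A_2=2
draw d_3=6: τ_3=2, arrival time A_3=4
draw d_4=5: τ_4=1, arrival time A_4=5
draw d_5=5: τ_5=1, arrival time A_5=6
draw d_6=4: τ_6=5, arrival time A_6=11
draw d_7=5: τ_7=1, arrival time A_7=12
draw d_8=2: τ_8=5, arrival time A_8=17
N_t over t=0..8: 0:0 1:1 2:2 3:2 4:3 5:4 6:5 7:5 8:5

5


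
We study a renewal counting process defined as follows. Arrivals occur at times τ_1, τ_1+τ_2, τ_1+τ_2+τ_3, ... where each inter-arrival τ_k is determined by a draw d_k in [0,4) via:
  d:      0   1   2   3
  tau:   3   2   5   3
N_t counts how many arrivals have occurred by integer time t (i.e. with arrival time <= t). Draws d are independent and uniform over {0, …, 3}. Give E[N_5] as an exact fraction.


21/16

Inter-arrival values over d=0..3: [3, 2, 5, 3]
Each d has probability 1/4, so the pmf of τ is: f(2) = 1/4, f(3) = 1/2, f(5) = 1/4
Renewal equation for m(n) = E[N_n]: condition on τ_1 = k (if k <= n, one arrival plus a fresh copy on the remaining n−k steps): m(n) = F(n) + Σ_{k<=n} f(k)·m(n−k), where F(n) = P(τ <= n) and m(0) = 0
m(1) = F(1) = 0
m(2) = F(2) = 1/4
m(3) = F(3) = 3/4
m(4) = F(4) + f(2)·m(2) = 3/4 + 1/4·1/4 = 13/16
m(5) = F(5) + f(2)·m(3) + f(3)·m(2) = 1 + 1/4·3/4 + 1/2·1/4 = 21/16
E[N_5] = m(5) = 21/16


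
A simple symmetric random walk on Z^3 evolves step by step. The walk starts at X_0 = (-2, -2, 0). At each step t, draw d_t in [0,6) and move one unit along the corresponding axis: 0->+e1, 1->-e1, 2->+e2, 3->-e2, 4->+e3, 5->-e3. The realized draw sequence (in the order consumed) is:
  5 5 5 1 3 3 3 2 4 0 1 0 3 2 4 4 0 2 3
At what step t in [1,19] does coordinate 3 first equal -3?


3

t=0: X=(-2, -2, 0), d=5 → -e3, X_1=(-2, -2, -1)
t=1: X=(-2, -2, -1), d=5 → -e3, X_2=(-2, -2, -2)
t=2: X=(-2, -2, -2), d=5 → -e3, X_3=(-2, -2, -3)
t=3: X=(-2, -2, -3), d=1 → -e1, X_4=(-3, -2, -3)
t=4: X=(-3, -2, -3), d=3 → -e2, X_5=(-3, -3, -3)
t=5: X=(-3, -3, -3), d=3 → -e2, X_6=(-3, -4, -3)
t=6: X=(-3, -4, -3), d=3 → -e2, X_7=(-3, -5, -3)
t=7: X=(-3, -5, -3), d=2 → +e2, X_8=(-3, -4, -3)
t=8: X=(-3, -4, -3), d=4 → +e3, X_9=(-3, -4, -2)
t=9: X=(-3, -4, -2), d=0 → +e1, X_10=(-2, -4, -2)
t=10: X=(-2, -4, -2), d=1 → -e1, X_11=(-3, -4, -2)
t=11: X=(-3, -4, -2), d=0 → +e1, X_12=(-2, -4, -2)
t=12: X=(-2, -4, -2), d=3 → -e2, X_13=(-2, -5, -2)
t=13: X=(-2, -5, -2), d=2 → +e2, X_14=(-2, -4, -2)
t=14: X=(-2, -4, -2), d=4 → +e3, X_15=(-2, -4, -1)
t=15: X=(-2, -4, -1), d=4 → +e3, X_16=(-2, -4, 0)
t=16: X=(-2, -4, 0), d=0 → +e1, X_17=(-1, -4, 0)
t=17: X=(-1, -4, 0), d=2 → +e2, X_18=(-1, -3, 0)
t=18: X=(-1, -3, 0), d=3 → -e2, X_19=(-1, -4, 0)


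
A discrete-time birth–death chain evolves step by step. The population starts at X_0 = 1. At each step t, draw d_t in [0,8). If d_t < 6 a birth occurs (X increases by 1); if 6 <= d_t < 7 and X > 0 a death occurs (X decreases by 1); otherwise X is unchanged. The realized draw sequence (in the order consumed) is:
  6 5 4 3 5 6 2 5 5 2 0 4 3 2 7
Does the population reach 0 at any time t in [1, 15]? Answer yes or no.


yes

t=0: X=1, d=6 → death, X_1=0
t=1: X=0, d=5 → birth, X_2=1
t=2: X=1, d=4 → birth, X_3=2
t=3: X=2, d=3 → birth, X_4=3
t=4: X=3, d=5 → birth, X_5=4
t=5: X=4, d=6 → death, X_6=3
t=6: X=3, d=2 → birth, X_7=4
t=7: X=4, d=5 → birth, X_8=5
t=8: X=5, d=5 → birth, X_9=6
t=9: X=6, d=2 → birth, X_10=7
t=10: X=7, d=0 → birth, X_11=8
t=11: X=8, d=4 → birth, X_12=9
t=12: X=9, d=3 → birth, X_13=10
t=13: X=10, d=2 → birth, X_14=11
t=14: X=11, d=7 → hold, X_15=11


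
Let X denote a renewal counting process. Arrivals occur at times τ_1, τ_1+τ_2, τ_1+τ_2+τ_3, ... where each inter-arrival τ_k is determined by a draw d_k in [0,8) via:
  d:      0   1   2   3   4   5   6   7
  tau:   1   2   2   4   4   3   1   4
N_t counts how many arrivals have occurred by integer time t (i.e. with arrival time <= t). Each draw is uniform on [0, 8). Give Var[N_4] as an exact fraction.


Inter-arrival values over d=0..7: [1, 2, 2, 4, 4, 3, 1, 4]
Each d has probability 1/8, so the pmf of τ is: f(1) = 1/4, f(2) = 1/4, f(3) = 1/8, f(4) = 3/8
Let p_n(j) = P(N_n = j), with p_0 = [1]. Condition on τ_1: p_n(0) = P(τ > n), and for j >= 1, p_n(j) = Σ_{k<=n} f(k)·p_{n−k}(j−1)
p_1 = [3/4, 1/4]  (j = 0..1)
p_2 = [1/2, 7/16, 1/16]  (j = 0..2)
p_3 = [3/8, 7/16, 11/64, 1/64]  (j = 0..3)
p_4 = [0, 11/16, 1/4, 15/256, 1/256]  (j = 0..4)
E[N_4] = Σ j·p_4(j) = 353/256;  E[N_4²] = Σ j²·p_4(j) = 583/256
Var[N_4] = 583/256 − (353/256)² = 24639/65536

24639/65536


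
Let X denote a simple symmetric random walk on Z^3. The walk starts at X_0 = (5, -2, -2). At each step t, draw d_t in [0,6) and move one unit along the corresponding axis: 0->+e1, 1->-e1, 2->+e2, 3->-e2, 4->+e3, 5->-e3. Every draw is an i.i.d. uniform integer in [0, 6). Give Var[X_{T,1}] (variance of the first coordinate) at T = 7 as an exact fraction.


Outcome values over d=0..5: [1, -1, 0, 0, 0, 0]
Σy = 0, Σy² = 2, M = 6
μ = 0/6 = 0,  σ² = 2/6 − (0)² = 1/3
Independent increments: Var[X_7] = 7·σ² = 7·(1/3) = 7/3

7/3


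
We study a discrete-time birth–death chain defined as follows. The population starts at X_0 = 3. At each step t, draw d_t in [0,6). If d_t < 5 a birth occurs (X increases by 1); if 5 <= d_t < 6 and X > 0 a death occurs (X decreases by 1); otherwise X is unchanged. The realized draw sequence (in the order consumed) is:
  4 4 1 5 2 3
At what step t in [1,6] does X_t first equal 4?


1

t=0: X=3, d=4 → birth, X_1=4
t=1: X=4, d=4 → birth, X_2=5
t=2: X=5, d=1 → birth, X_3=6
t=3: X=6, d=5 → death, X_4=5
t=4: X=5, d=2 → birth, X_5=6
t=5: X=6, d=3 → birth, X_6=7


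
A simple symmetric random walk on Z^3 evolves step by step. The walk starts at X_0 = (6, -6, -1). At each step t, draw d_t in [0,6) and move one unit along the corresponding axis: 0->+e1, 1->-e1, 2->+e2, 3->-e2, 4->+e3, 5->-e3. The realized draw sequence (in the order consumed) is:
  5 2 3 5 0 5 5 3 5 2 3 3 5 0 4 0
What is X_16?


(9, -8, -6)

t=0: X=(6, -6, -1), d=5 → -e3, X_1=(6, -6, -2)
t=1: X=(6, -6, -2), d=2 → +e2, X_2=(6, -5, -2)
t=2: X=(6, -5, -2), d=3 → -e2, X_3=(6, -6, -2)
t=3: X=(6, -6, -2), d=5 → -e3, X_4=(6, -6, -3)
t=4: X=(6, -6, -3), d=0 → +e1, X_5=(7, -6, -3)
t=5: X=(7, -6, -3), d=5 → -e3, X_6=(7, -6, -4)
t=6: X=(7, -6, -4), d=5 → -e3, X_7=(7, -6, -5)
t=7: X=(7, -6, -5), d=3 → -e2, X_8=(7, -7, -5)
t=8: X=(7, -7, -5), d=5 → -e3, X_9=(7, -7, -6)
t=9: X=(7, -7, -6), d=2 → +e2, X_10=(7, -6, -6)
t=10: X=(7, -6, -6), d=3 → -e2, X_11=(7, -7, -6)
t=11: X=(7, -7, -6), d=3 → -e2, X_12=(7, -8, -6)
t=12: X=(7, -8, -6), d=5 → -e3, X_13=(7, -8, -7)
t=13: X=(7, -8, -7), d=0 → +e1, X_14=(8, -8, -7)
t=14: X=(8, -8, -7), d=4 → +e3, X_15=(8, -8, -6)
t=15: X=(8, -8, -6), d=0 → +e1, X_16=(9, -8, -6)


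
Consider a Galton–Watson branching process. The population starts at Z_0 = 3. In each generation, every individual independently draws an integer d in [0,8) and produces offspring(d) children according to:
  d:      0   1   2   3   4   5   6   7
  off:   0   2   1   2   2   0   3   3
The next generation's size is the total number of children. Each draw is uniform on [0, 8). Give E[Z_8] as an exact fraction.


Outcome values over d=0..7: [0, 2, 1, 2, 2, 0, 3, 3]
Σy = 13, Σy² = 31, M = 8
μ = 13/8 = 13/8,  σ² = 31/8 − (13/8)² = 79/64
E[Z_0] = 3
E[Z_1] = 13/8·E[Z_0] = 39/8
E[Z_2] = 13/8·E[Z_1] = 507/64
E[Z_3] = 13/8·E[Z_2] = 6591/512
E[Z_4] = 13/8·E[Z_3] = 85683/4096
E[Z_5] = 13/8·E[Z_4] = 1113879/32768
E[Z_6] = 13/8·E[Z_5] = 14480427/262144
E[Z_7] = 13/8·E[Z_6] = 188245551/2097152
E[Z_8] = 13/8·E[Z_7] = 2447192163/16777216

2447192163/16777216


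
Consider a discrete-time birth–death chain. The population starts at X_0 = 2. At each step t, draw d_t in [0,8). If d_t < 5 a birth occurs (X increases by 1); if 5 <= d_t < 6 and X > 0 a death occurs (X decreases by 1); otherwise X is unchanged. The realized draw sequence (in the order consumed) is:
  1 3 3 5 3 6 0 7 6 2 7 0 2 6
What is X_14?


t=0: X=2, d=1 → birth, X_1=3
t=1: X=3, d=3 → birth, X_2=4
t=2: X=4, d=3 → birth, X_3=5
t=3: X=5, d=5 → death, X_4=4
t=4: X=4, d=3 → birth, X_5=5
t=5: X=5, d=6 → hold, X_6=5
t=6: X=5, d=0 → birth, X_7=6
t=7: X=6, d=7 → hold, X_8=6
t=8: X=6, d=6 → hold, X_9=6
t=9: X=6, d=2 → birth, X_10=7
t=10: X=7, d=7 → hold, X_11=7
t=11: X=7, d=0 → birth, X_12=8
t=12: X=8, d=2 → birth, X_13=9
t=13: X=9, d=6 → hold, X_14=9

9


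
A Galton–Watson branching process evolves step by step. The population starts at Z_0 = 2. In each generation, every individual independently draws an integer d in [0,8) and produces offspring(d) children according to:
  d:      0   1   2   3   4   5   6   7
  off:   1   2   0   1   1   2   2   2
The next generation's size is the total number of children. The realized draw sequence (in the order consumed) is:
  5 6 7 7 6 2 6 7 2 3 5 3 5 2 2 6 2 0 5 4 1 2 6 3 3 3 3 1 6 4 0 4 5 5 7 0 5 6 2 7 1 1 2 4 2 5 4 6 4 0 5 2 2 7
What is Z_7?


gen 0: Z_0=2, draws=[5, 6], offspring=[2, 2], Z_1=4
gen 1: Z_1=4, draws=[7, 7, 6, 2], offspring=[2, 2, 2, 0], Z_2=6
gen 2: Z_2=6, draws=[6, 7, 2, 3, 5, 3], offspring=[2, 2, 0, 1, 2, 1], Z_3=8
gen 3: Z_3=8, draws=[5, 2, 2, 6, 2, 0, 5, 4], offspring=[2, 0, 0, 2, 0, 1, 2, 1], Z_4=8
gen 4: Z_4=8, draws=[1, 2, 6, 3, 3, 3, 3, 1], offspring=[2, 0, 2, 1, 1, 1, 1, 2], Z_5=10
gen 5: Z_5=10, draws=[6, 4, 0, 4, 5, 5, 7, 0, 5, 6], offspring=[2, 1, 1, 1, 2, 2, 2, 1, 2, 2], Z_6=16
gen 6: Z_6=16, draws=[2, 7, 1, 1, 2, 4, 2, 5, 4, 6, 4, 0, 5, 2, 2, 7], offspring=[0, 2, 2, 2, 0, 1, 0, 2, 1, 2, 1, 1, 2, 0, 0, 2], Z_7=18

18


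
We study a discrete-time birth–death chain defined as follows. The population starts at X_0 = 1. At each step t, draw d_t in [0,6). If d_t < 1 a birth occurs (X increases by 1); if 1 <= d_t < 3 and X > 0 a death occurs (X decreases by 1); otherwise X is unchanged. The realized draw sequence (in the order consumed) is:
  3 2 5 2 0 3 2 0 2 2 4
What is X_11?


t=0: X=1, d=3 → hold, X_1=1
t=1: X=1, d=2 → death, X_2=0
t=2: X=0, d=5 → hold, X_3=0
t=3: X=0, d=2 → hold, X_4=0
t=4: X=0, d=0 → birth, X_5=1
t=5: X=1, d=3 → hold, X_6=1
t=6: X=1, d=2 → death, X_7=0
t=7: X=0, d=0 → birth, X_8=1
t=8: X=1, d=2 → death, X_9=0
t=9: X=0, d=2 → hold, X_10=0
t=10: X=0, d=4 → hold, X_11=0

0


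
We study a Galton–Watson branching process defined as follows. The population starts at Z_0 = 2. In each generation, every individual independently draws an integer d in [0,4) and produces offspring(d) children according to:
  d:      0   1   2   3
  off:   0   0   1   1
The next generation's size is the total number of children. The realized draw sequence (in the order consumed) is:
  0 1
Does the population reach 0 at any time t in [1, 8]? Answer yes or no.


yes

gen 0: Z_0=2, draws=[0, 1], offspring=[0, 0], Z_1=0
gen 1: Z_1=0, draws=[], offspring=[], Z_2=0
gen 2: Z_2=0, draws=[], offspring=[], Z_3=0
gen 3: Z_3=0, draws=[], offspring=[], Z_4=0
gen 4: Z_4=0, draws=[], offspring=[], Z_5=0
gen 5: Z_5=0, draws=[], offspring=[], Z_6=0
gen 6: Z_6=0, draws=[], offspring=[], Z_7=0
gen 7: Z_7=0, draws=[], offspring=[], Z_8=0


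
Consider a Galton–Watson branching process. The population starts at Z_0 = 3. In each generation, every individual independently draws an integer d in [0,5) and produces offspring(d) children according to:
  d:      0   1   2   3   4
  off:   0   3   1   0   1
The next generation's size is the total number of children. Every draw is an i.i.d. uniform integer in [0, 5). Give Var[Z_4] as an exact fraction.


72/5

Outcome values over d=0..4: [0, 3, 1, 0, 1]
Σy = 5, Σy² = 11, M = 5
μ = 5/5 = 1,  σ² = 11/5 − (1)² = 6/5
V_0 = 0, E_0 = 3
V_1 = 6/5·E_0 + (1)²·V_0 = 18/5;  E_1 = 3
V_2 = 6/5·E_1 + (1)²·V_1 = 36/5;  E_2 = 3
V_3 = 6/5·E_2 + (1)²·V_2 = 54/5;  E_3 = 3
V_4 = 6/5·E_3 + (1)²·V_3 = 72/5;  E_4 = 3


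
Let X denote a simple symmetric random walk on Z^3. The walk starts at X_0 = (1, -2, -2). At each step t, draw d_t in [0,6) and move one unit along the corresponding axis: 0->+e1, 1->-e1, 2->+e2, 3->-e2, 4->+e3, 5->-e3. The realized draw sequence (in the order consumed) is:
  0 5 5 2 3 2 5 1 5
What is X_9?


t=0: X=(1, -2, -2), d=0 → +e1, X_1=(2, -2, -2)
t=1: X=(2, -2, -2), d=5 → -e3, X_2=(2, -2, -3)
t=2: X=(2, -2, -3), d=5 → -e3, X_3=(2, -2, -4)
t=3: X=(2, -2, -4), d=2 → +e2, X_4=(2, -1, -4)
t=4: X=(2, -1, -4), d=3 → -e2, X_5=(2, -2, -4)
t=5: X=(2, -2, -4), d=2 → +e2, X_6=(2, -1, -4)
t=6: X=(2, -1, -4), d=5 → -e3, X_7=(2, -1, -5)
t=7: X=(2, -1, -5), d=1 → -e1, X_8=(1, -1, -5)
t=8: X=(1, -1, -5), d=5 → -e3, X_9=(1, -1, -6)

(1, -1, -6)


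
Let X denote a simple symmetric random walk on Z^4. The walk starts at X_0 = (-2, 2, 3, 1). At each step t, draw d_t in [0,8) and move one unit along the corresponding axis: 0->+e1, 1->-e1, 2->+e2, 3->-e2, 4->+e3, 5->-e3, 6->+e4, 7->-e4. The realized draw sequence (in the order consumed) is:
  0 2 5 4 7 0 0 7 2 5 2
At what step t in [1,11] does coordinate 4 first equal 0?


t=0: X=(-2, 2, 3, 1), d=0 → +e1, X_1=(-1, 2, 3, 1)
t=1: X=(-1, 2, 3, 1), d=2 → +e2, X_2=(-1, 3, 3, 1)
t=2: X=(-1, 3, 3, 1), d=5 → -e3, X_3=(-1, 3, 2, 1)
t=3: X=(-1, 3, 2, 1), d=4 → +e3, X_4=(-1, 3, 3, 1)
t=4: X=(-1, 3, 3, 1), d=7 → -e4, X_5=(-1, 3, 3, 0)
t=5: X=(-1, 3, 3, 0), d=0 → +e1, X_6=(0, 3, 3, 0)
t=6: X=(0, 3, 3, 0), d=0 → +e1, X_7=(1, 3, 3, 0)
t=7: X=(1, 3, 3, 0), d=7 → -e4, X_8=(1, 3, 3, -1)
t=8: X=(1, 3, 3, -1), d=2 → +e2, X_9=(1, 4, 3, -1)
t=9: X=(1, 4, 3, -1), d=5 → -e3, X_10=(1, 4, 2, -1)
t=10: X=(1, 4, 2, -1), d=2 → +e2, X_11=(1, 5, 2, -1)

5


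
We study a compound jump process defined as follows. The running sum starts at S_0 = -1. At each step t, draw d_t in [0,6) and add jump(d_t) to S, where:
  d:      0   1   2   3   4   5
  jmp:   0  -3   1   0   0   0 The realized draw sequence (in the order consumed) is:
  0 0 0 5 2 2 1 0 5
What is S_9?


-2

t=0: S=-1, d=0, jump=0, S_1=-1
t=1: S=-1, d=0, jump=0, S_2=-1
t=2: S=-1, d=0, jump=0, S_3=-1
t=3: S=-1, d=5, jump=0, S_4=-1
t=4: S=-1, d=2, jump=1, S_5=0
t=5: S=0, d=2, jump=1, S_6=1
t=6: S=1, d=1, jump=-3, S_7=-2
t=7: S=-2, d=0, jump=0, S_8=-2
t=8: S=-2, d=5, jump=0, S_9=-2


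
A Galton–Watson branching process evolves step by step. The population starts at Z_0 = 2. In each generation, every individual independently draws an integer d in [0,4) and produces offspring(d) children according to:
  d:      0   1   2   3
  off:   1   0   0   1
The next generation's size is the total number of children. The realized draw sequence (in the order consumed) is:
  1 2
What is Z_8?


gen 0: Z_0=2, draws=[1, 2], offspring=[0, 0], Z_1=0
gen 1: Z_1=0, draws=[], offspring=[], Z_2=0
gen 2: Z_2=0, draws=[], offspring=[], Z_3=0
gen 3: Z_3=0, draws=[], offspring=[], Z_4=0
gen 4: Z_4=0, draws=[], offspring=[], Z_5=0
gen 5: Z_5=0, draws=[], offspring=[], Z_6=0
gen 6: Z_6=0, draws=[], offspring=[], Z_7=0
gen 7: Z_7=0, draws=[], offspring=[], Z_8=0

0


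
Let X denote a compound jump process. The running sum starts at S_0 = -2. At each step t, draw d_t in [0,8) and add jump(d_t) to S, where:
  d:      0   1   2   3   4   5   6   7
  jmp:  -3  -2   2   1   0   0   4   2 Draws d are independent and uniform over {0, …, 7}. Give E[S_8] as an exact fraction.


Outcome values over d=0..7: [-3, -2, 2, 1, 0, 0, 4, 2]
Σy = 4, Σy² = 38, M = 8
μ = 4/8 = 1/2,  σ² = 38/8 − (1/2)² = 9/2
E[S_8] = -2 + 8·(1/2) = 2

2


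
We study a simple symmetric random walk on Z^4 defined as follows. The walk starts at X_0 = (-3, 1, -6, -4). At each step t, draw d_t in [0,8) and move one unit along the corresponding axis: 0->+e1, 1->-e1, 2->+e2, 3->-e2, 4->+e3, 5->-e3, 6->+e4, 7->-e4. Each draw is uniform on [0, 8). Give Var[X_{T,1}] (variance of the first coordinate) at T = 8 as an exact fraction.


Outcome values over d=0..7: [1, -1, 0, 0, 0, 0, 0, 0]
Σy = 0, Σy² = 2, M = 8
μ = 0/8 = 0,  σ² = 2/8 − (0)² = 1/4
Independent increments: Var[X_8] = 8·σ² = 8·(1/4) = 2

2


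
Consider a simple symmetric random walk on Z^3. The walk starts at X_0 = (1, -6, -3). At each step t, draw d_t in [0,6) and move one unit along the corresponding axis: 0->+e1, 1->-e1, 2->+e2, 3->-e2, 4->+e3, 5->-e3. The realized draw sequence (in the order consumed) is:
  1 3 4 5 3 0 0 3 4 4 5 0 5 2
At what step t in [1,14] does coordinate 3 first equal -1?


10

t=0: X=(1, -6, -3), d=1 → -e1, X_1=(0, -6, -3)
t=1: X=(0, -6, -3), d=3 → -e2, X_2=(0, -7, -3)
t=2: X=(0, -7, -3), d=4 → +e3, X_3=(0, -7, -2)
t=3: X=(0, -7, -2), d=5 → -e3, X_4=(0, -7, -3)
t=4: X=(0, -7, -3), d=3 → -e2, X_5=(0, -8, -3)
t=5: X=(0, -8, -3), d=0 → +e1, X_6=(1, -8, -3)
t=6: X=(1, -8, -3), d=0 → +e1, X_7=(2, -8, -3)
t=7: X=(2, -8, -3), d=3 → -e2, X_8=(2, -9, -3)
t=8: X=(2, -9, -3), d=4 → +e3, X_9=(2, -9, -2)
t=9: X=(2, -9, -2), d=4 → +e3, X_10=(2, -9, -1)
t=10: X=(2, -9, -1), d=5 → -e3, X_11=(2, -9, -2)
t=11: X=(2, -9, -2), d=0 → +e1, X_12=(3, -9, -2)
t=12: X=(3, -9, -2), d=5 → -e3, X_13=(3, -9, -3)
t=13: X=(3, -9, -3), d=2 → +e2, X_14=(3, -8, -3)


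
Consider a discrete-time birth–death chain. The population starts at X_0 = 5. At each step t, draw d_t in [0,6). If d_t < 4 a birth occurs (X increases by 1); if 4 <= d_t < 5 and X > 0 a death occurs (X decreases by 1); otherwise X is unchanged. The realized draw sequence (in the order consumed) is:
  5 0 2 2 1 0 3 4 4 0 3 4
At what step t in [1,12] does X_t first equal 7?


t=0: X=5, d=5 → hold, X_1=5
t=1: X=5, d=0 → birth, X_2=6
t=2: X=6, d=2 → birth, X_3=7
t=3: X=7, d=2 → birth, X_4=8
t=4: X=8, d=1 → birth, X_5=9
t=5: X=9, d=0 → birth, X_6=10
t=6: X=10, d=3 → birth, X_7=11
t=7: X=11, d=4 → death, X_8=10
t=8: X=10, d=4 → death, X_9=9
t=9: X=9, d=0 → birth, X_10=10
t=10: X=10, d=3 → birth, X_11=11
t=11: X=11, d=4 → death, X_12=10

3


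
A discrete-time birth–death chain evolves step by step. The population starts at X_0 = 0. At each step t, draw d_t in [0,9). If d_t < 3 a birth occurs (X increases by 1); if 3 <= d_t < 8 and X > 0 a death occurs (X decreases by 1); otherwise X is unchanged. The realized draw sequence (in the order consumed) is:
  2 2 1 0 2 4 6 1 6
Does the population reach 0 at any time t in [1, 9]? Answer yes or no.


no

t=0: X=0, d=2 → birth, X_1=1
t=1: X=1, d=2 → birth, X_2=2
t=2: X=2, d=1 → birth, X_3=3
t=3: X=3, d=0 → birth, X_4=4
t=4: X=4, d=2 → birth, X_5=5
t=5: X=5, d=4 → death, X_6=4
t=6: X=4, d=6 → death, X_7=3
t=7: X=3, d=1 → birth, X_8=4
t=8: X=4, d=6 → death, X_9=3


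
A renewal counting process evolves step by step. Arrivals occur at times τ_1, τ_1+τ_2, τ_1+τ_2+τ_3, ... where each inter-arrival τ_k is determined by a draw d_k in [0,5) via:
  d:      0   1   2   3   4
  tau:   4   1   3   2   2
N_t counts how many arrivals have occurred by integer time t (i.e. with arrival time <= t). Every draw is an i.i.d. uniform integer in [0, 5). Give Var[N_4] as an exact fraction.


Inter-arrival values over d=0..4: [4, 1, 3, 2, 2]
Each d has probability 1/5, so the pmf of τ is: f(1) = 1/5, f(2) = 2/5, f(3) = 1/5, f(4) = 1/5
Let p_n(j) = P(N_n = j), with p_0 = [1]. Condition on τ_1: p_n(0) = P(τ > n), and for j >= 1, p_n(j) = Σ_{k<=n} f(k)·p_{n−k}(j−1)
p_1 = [4/5, 1/5]  (j = 0..1)
p_2 = [2/5, 14/25, 1/25]  (j = 0..2)
p_3 = [1/5, 3/5, 24/125, 1/125]  (j = 0..3)
p_4 = [0, 14/25, 48/125, 34/625, 1/625]  (j = 0..4)
E[N_4] = Σ j·p_4(j) = 936/625;  E[N_4²] = Σ j²·p_4(j) = 1632/625
Var[N_4] = 1632/625 − (936/625)² = 143904/390625

143904/390625


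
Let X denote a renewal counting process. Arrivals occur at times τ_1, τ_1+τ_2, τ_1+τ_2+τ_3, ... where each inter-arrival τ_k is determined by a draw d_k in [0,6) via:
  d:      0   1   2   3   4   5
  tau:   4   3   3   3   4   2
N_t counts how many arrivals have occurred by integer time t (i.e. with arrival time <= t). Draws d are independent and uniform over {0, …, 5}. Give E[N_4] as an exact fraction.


37/36

Inter-arrival values over d=0..5: [4, 3, 3, 3, 4, 2]
Each d has probability 1/6, so the pmf of τ is: f(2) = 1/6, f(3) = 1/2, f(4) = 1/3
Renewal equation for m(n) = E[N_n]: condition on τ_1 = k (if k <= n, one arrival plus a fresh copy on the remaining n−k steps): m(n) = F(n) + Σ_{k<=n} f(k)·m(n−k), where F(n) = P(τ <= n) and m(0) = 0
m(1) = F(1) = 0
m(2) = F(2) = 1/6
m(3) = F(3) = 2/3
m(4) = F(4) + f(2)·m(2) = 1 + 1/6·1/6 = 37/36
E[N_4] = m(4) = 37/36


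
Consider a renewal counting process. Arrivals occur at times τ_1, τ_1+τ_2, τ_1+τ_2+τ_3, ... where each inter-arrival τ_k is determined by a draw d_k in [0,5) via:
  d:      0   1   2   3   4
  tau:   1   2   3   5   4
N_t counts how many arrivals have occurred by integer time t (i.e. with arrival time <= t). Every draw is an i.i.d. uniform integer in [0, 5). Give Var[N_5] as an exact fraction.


Inter-arrival values over d=0..4: [1, 2, 3, 5, 4]
Each d has probability 1/5, so the pmf of τ is: f(1) = 1/5, f(2) = 1/5, f(3) = 1/5, f(4) = 1/5, f(5) = 1/5
Let p_n(j) = P(N_n = j), with p_0 = [1]. Condition on τ_1: p_n(0) = P(τ > n), and for j >= 1, p_n(j) = Σ_{k<=n} f(k)·p_{n−k}(j−1)
p_1 = [4/5, 1/5]  (j = 0..1)
p_2 = [3/5, 9/25, 1/25]  (j = 0..2)
p_3 = [2/5, 12/25, 14/125, 1/125]  (j = 0..3)
p_4 = [1/5, 14/25, 26/125, 19/625, 1/625]  (j = 0..4)
p_5 = [0, 3/5, 8/25, 9/125, 24/3125, 1/3125]  (j = 0..5)
E[N_5] = Σ j·p_5(j) = 4651/3125;  E[N_5²] = Σ j²·p_5(j) = 8309/3125
Var[N_5] = 8309/3125 − (4651/3125)² = 4333824/9765625

4333824/9765625


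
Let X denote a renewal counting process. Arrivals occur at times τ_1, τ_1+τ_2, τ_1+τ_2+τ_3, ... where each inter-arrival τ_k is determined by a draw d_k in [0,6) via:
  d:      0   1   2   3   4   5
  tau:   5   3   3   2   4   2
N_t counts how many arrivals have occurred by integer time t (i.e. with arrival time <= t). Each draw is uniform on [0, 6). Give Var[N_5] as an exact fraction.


2/9

Inter-arrival values over d=0..5: [5, 3, 3, 2, 4, 2]
Each d has probability 1/6, so the pmf of τ is: f(2) = 1/3, f(3) = 1/3, f(4) = 1/6, f(5) = 1/6
Let p_n(j) = P(N_n = j), with p_0 = [1]. Condition on τ_1: p_n(0) = P(τ > n), and for j >= 1, p_n(j) = Σ_{k<=n} f(k)·p_{n−k}(j−1)
p_1 = [1]  (j = 0)
p_2 = [2/3, 1/3]  (j = 0..1)
p_3 = [1/3, 2/3]  (j = 0..1)
p_4 = [1/6, 13/18, 1/9]  (j = 0..2)
p_5 = [0, 2/3, 1/3]  (j = 0..2)
E[N_5] = Σ j·p_5(j) = 4/3;  E[N_5²] = Σ j²·p_5(j) = 2
Var[N_5] = 2 − (4/3)² = 2/9


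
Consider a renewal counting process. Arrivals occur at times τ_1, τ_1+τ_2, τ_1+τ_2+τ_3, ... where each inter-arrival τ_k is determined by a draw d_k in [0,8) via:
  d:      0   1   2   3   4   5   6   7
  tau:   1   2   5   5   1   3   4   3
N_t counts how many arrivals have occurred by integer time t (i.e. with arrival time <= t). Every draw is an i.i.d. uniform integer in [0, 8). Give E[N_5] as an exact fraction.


Inter-arrival values over d=0..7: [1, 2, 5, 5, 1, 3, 4, 3]
Each d has probability 1/8, so the pmf of τ is: f(1) = 1/4, f(2) = 1/8, f(3) = 1/4, f(4) = 1/8, f(5) = 1/4
Renewal equation for m(n) = E[N_n]: condition on τ_1 = k (if k <= n, one arrival plus a fresh copy on the remaining n−k steps): m(n) = F(n) + Σ_{k<=n} f(k)·m(n−k), where F(n) = P(τ <= n) and m(0) = 0
m(1) = F(1) = 1/4
m(2) = F(2) + f(1)·m(1) = 3/8 + 1/4·1/4 = 7/16
m(3) = F(3) + f(1)·m(2) + f(2)·m(1) = 5/8 + 1/4·7/16 + 1/8·1/4 = 49/64
m(4) = F(4) + f(1)·m(3) + f(2)·m(2) + f(3)·m(1) = 3/4 + 1/4·49/64 + 1/8·7/16 + 1/4·1/4 = 271/256
m(5) = F(5) + f(1)·m(4) + f(2)·m(3) + f(3)·m(2) + f(4)·m(1) = 1 + 1/4·271/256 + 1/8·49/64 + 1/4·7/16 + 1/8·1/4 = 1537/1024
E[N_5] = m(5) = 1537/1024

1537/1024


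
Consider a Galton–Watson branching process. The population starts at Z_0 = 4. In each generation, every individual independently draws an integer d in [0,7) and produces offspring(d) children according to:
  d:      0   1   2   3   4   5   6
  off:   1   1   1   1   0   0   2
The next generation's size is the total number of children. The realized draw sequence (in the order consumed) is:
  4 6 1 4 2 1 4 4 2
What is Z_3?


1

gen 0: Z_0=4, draws=[4, 6, 1, 4], offspring=[0, 2, 1, 0], Z_1=3
gen 1: Z_1=3, draws=[2, 1, 4], offspring=[1, 1, 0], Z_2=2
gen 2: Z_2=2, draws=[4, 2], offspring=[0, 1], Z_3=1


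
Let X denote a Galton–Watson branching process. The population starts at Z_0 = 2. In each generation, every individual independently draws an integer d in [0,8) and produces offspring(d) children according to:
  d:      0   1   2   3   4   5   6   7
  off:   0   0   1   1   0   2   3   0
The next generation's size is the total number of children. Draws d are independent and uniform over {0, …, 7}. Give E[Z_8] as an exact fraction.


5764801/8388608

Outcome values over d=0..7: [0, 0, 1, 1, 0, 2, 3, 0]
Σy = 7, Σy² = 15, M = 8
μ = 7/8 = 7/8,  σ² = 15/8 − (7/8)² = 71/64
E[Z_0] = 2
E[Z_1] = 7/8·E[Z_0] = 7/4
E[Z_2] = 7/8·E[Z_1] = 49/32
E[Z_3] = 7/8·E[Z_2] = 343/256
E[Z_4] = 7/8·E[Z_3] = 2401/2048
E[Z_5] = 7/8·E[Z_4] = 16807/16384
E[Z_6] = 7/8·E[Z_5] = 117649/131072
E[Z_7] = 7/8·E[Z_6] = 823543/1048576
E[Z_8] = 7/8·E[Z_7] = 5764801/8388608


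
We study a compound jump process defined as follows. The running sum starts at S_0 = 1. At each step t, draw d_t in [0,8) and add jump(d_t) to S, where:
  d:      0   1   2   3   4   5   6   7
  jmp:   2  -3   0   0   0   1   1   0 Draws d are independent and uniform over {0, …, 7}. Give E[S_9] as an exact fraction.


17/8

Outcome values over d=0..7: [2, -3, 0, 0, 0, 1, 1, 0]
Σy = 1, Σy² = 15, M = 8
μ = 1/8 = 1/8,  σ² = 15/8 − (1/8)² = 119/64
E[S_9] = 1 + 9·(1/8) = 17/8


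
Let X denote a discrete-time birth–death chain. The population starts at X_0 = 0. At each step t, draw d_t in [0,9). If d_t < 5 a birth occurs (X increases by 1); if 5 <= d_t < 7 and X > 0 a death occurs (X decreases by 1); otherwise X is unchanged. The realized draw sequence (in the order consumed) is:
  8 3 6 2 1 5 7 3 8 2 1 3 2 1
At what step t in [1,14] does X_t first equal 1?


2

t=0: X=0, d=8 → hold, X_1=0
t=1: X=0, d=3 → birth, X_2=1
t=2: X=1, d=6 → death, X_3=0
t=3: X=0, d=2 → birth, X_4=1
t=4: X=1, d=1 → birth, X_5=2
t=5: X=2, d=5 → death, X_6=1
t=6: X=1, d=7 → hold, X_7=1
t=7: X=1, d=3 → birth, X_8=2
t=8: X=2, d=8 → hold, X_9=2
t=9: X=2, d=2 → birth, X_10=3
t=10: X=3, d=1 → birth, X_11=4
t=11: X=4, d=3 → birth, X_12=5
t=12: X=5, d=2 → birth, X_13=6
t=13: X=6, d=1 → birth, X_14=7


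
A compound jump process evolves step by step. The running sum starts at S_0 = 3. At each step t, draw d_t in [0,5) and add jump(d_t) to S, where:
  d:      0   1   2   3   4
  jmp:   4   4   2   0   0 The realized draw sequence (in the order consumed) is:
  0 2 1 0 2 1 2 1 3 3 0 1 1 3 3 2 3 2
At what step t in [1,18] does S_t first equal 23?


6

t=0: S=3, d=0, jump=4, S_1=7
t=1: S=7, d=2, jump=2, S_2=9
t=2: S=9, d=1, jump=4, S_3=13
t=3: S=13, d=0, jump=4, S_4=17
t=4: S=17, d=2, jump=2, S_5=19
t=5: S=19, d=1, jump=4, S_6=23
t=6: S=23, d=2, jump=2, S_7=25
t=7: S=25, d=1, jump=4, S_8=29
t=8: S=29, d=3, jump=0, S_9=29
t=9: S=29, d=3, jump=0, S_10=29
t=10: S=29, d=0, jump=4, S_11=33
t=11: S=33, d=1, jump=4, S_12=37
t=12: S=37, d=1, jump=4, S_13=41
t=13: S=41, d=3, jump=0, S_14=41
t=14: S=41, d=3, jump=0, S_15=41
t=15: S=41, d=2, jump=2, S_16=43
t=16: S=43, d=3, jump=0, S_17=43
t=17: S=43, d=2, jump=2, S_18=45


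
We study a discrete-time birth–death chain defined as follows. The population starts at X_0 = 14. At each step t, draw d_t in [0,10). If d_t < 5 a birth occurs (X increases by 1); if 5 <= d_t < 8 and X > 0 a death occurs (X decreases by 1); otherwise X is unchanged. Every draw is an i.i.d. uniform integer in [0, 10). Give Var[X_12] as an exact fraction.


X can drop by at most 1 per step and X_0 = 14 > T = 12, so X_t >= 14 − t >= 2 > 0 for every t <= 12: the floor at 0 (the 'and X > 0' condition) never binds. Hence X_12 = X_0 + Σ_{t<12} Y_t with i.i.d. increments Y_t = y(d_t) ∈ {+1, −1, 0}.
Outcome values over d=0..9: [1, 1, 1, 1, 1, -1, -1, -1, 0, 0]
Σy = 2, Σy² = 8, M = 10
μ = 2/10 = 1/5,  σ² = 8/10 − (1/5)² = 19/25
Independent increments: Var[X_12] = 12·σ² = 12·(19/25) = 228/25

228/25


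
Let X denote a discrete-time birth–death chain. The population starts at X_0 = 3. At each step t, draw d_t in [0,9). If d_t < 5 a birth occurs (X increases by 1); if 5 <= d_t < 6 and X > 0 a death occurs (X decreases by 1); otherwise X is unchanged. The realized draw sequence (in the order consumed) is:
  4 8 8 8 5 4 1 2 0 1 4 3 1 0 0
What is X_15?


13

t=0: X=3, d=4 → birth, X_1=4
t=1: X=4, d=8 → hold, X_2=4
t=2: X=4, d=8 → hold, X_3=4
t=3: X=4, d=8 → hold, X_4=4
t=4: X=4, d=5 → death, X_5=3
t=5: X=3, d=4 → birth, X_6=4
t=6: X=4, d=1 → birth, X_7=5
t=7: X=5, d=2 → birth, X_8=6
t=8: X=6, d=0 → birth, X_9=7
t=9: X=7, d=1 → birth, X_10=8
t=10: X=8, d=4 → birth, X_11=9
t=11: X=9, d=3 → birth, X_12=10
t=12: X=10, d=1 → birth, X_13=11
t=13: X=11, d=0 → birth, X_14=12
t=14: X=12, d=0 → birth, X_15=13


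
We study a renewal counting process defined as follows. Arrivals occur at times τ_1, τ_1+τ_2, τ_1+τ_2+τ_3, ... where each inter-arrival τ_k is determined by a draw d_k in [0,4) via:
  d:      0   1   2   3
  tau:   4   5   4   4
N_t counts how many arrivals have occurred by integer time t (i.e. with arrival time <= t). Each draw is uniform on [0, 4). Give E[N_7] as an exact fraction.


Inter-arrival values over d=0..3: [4, 5, 4, 4]
Each d has probability 1/4, so the pmf of τ is: f(4) = 3/4, f(5) = 1/4
Renewal equation for m(n) = E[N_n]: condition on τ_1 = k (if k <= n, one arrival plus a fresh copy on the remaining n−k steps): m(n) = F(n) + Σ_{k<=n} f(k)·m(n−k), where F(n) = P(τ <= n) and m(0) = 0
m(1) = F(1) = 0
m(2) = F(2) = 0
m(3) = F(3) = 0
m(4) = F(4) = 3/4
m(5) = F(5) = 1
m(6) = F(6) = 1
m(7) = F(7) = 1
E[N_7] = m(7) = 1

1


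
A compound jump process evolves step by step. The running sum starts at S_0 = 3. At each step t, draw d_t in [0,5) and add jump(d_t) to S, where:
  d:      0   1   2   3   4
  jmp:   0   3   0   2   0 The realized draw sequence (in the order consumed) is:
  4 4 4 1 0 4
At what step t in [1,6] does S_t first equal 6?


4

t=0: S=3, d=4, jump=0, S_1=3
t=1: S=3, d=4, jump=0, S_2=3
t=2: S=3, d=4, jump=0, S_3=3
t=3: S=3, d=1, jump=3, S_4=6
t=4: S=6, d=0, jump=0, S_5=6
t=5: S=6, d=4, jump=0, S_6=6


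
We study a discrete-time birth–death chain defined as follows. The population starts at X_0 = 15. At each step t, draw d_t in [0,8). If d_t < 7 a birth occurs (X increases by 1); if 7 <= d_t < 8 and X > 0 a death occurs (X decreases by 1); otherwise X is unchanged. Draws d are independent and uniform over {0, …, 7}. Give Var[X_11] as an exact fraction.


77/16

X can drop by at most 1 per step and X_0 = 15 > T = 11, so X_t >= 15 − t >= 4 > 0 for every t <= 11: the floor at 0 (the 'and X > 0' condition) never binds. Hence X_11 = X_0 + Σ_{t<11} Y_t with i.i.d. increments Y_t = y(d_t) ∈ {+1, −1, 0}.
Outcome values over d=0..7: [1, 1, 1, 1, 1, 1, 1, -1]
Σy = 6, Σy² = 8, M = 8
μ = 6/8 = 3/4,  σ² = 8/8 − (3/4)² = 7/16
Independent increments: Var[X_11] = 11·σ² = 11·(7/16) = 77/16


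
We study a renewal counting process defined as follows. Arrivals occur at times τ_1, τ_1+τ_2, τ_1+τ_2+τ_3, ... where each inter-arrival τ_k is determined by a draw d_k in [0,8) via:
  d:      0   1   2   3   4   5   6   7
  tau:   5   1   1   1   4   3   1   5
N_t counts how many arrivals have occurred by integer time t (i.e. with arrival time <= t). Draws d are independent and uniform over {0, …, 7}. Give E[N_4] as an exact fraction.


Inter-arrival values over d=0..7: [5, 1, 1, 1, 4, 3, 1, 5]
Each d has probability 1/8, so the pmf of τ is: f(1) = 1/2, f(3) = 1/8, f(4) = 1/8, f(5) = 1/4
Renewal equation for m(n) = E[N_n]: condition on τ_1 = k (if k <= n, one arrival plus a fresh copy on the remaining n−k steps): m(n) = F(n) + Σ_{k<=n} f(k)·m(n−k), where F(n) = P(τ <= n) and m(0) = 0
m(1) = F(1) = 1/2
m(2) = F(2) + f(1)·m(1) = 1/2 + 1/2·1/2 = 3/4
m(3) = F(3) + f(1)·m(2) = 5/8 + 1/2·3/4 = 1
m(4) = F(4) + f(1)·m(3) + f(3)·m(1) = 3/4 + 1/2·1 + 1/8·1/2 = 21/16
E[N_4] = m(4) = 21/16

21/16
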